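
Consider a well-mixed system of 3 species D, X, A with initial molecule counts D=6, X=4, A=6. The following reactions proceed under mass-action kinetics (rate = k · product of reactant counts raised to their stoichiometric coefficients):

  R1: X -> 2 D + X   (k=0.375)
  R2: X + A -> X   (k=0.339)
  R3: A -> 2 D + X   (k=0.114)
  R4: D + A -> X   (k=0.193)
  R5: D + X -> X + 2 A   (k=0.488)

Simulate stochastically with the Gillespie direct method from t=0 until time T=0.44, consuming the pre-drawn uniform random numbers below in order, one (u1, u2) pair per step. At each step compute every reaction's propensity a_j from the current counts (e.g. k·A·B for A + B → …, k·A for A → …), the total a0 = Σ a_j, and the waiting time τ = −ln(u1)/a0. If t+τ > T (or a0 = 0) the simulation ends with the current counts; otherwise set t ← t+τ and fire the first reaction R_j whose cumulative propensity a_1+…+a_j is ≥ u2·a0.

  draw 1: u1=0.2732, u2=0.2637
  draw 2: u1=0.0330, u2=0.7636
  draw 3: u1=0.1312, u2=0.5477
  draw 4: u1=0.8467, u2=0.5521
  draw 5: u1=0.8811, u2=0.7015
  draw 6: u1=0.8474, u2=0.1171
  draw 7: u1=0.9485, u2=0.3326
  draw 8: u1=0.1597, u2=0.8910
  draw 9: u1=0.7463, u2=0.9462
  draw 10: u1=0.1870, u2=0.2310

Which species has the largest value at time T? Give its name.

t=0.000: D=6 X=4 A=6
Draw 1: a1=1.500, a2=8.136, a3=0.684, a4=6.948, a5=11.712, a0=28.980; τ=−ln(0.2732)/28.980=0.045 → t=0.045; u2·a0=0.2637·28.980=7.642; a1=1.500 < 7.642 ≤ a1+a2=9.636 → R2 fires; D=6 X=4 A=5
Draw 2: a1=1.500, a2=6.780, a3=0.570, a4=5.790, a5=11.712, a0=26.352; τ=−ln(0.0330)/26.352=0.129 → t=0.174; u2·a0=0.7636·26.352=20.122; a1+…+a4=14.640 < 20.122 ≤ a1+…+a5=26.352 → R5 fires; D=5 X=4 A=7
Draw 3: a1=1.500, a2=9.492, a3=0.798, a4=6.755, a5=9.760, a0=28.305; τ=−ln(0.1312)/28.305=0.072 → t=0.246; u2·a0=0.5477·28.305=15.503; a1+…+a3=11.790 < 15.503 ≤ a1+…+a4=18.545 → R4 fires; D=4 X=5 A=6
Draw 4: a1=1.875, a2=10.170, a3=0.684, a4=4.632, a5=9.760, a0=27.121; τ=−ln(0.8467)/27.121=0.006 → t=0.252; u2·a0=0.5521·27.121=14.974; a1+…+a3=12.729 < 14.974 ≤ a1+…+a4=17.361 → R4 fires; D=3 X=6 A=5
Draw 5: a1=2.250, a2=10.170, a3=0.570, a4=2.895, a5=8.784, a0=24.669; τ=−ln(0.8811)/24.669=0.005 → t=0.257; u2·a0=0.7015·24.669=17.305; a1+…+a4=15.885 < 17.305 ≤ a1+…+a5=24.669 → R5 fires; D=2 X=6 A=7
Draw 6: a1=2.250, a2=14.238, a3=0.798, a4=2.702, a5=5.856, a0=25.844; τ=−ln(0.8474)/25.844=0.006 → t=0.264; u2·a0=0.1171·25.844=3.026; a1=2.250 < 3.026 ≤ a1+a2=16.488 → R2 fires; D=2 X=6 A=6
Draw 7: a1=2.250, a2=12.204, a3=0.684, a4=2.316, a5=5.856, a0=23.310; τ=−ln(0.9485)/23.310=0.002 → t=0.266; u2·a0=0.3326·23.310=7.753; a1=2.250 < 7.753 ≤ a1+a2=14.454 → R2 fires; D=2 X=6 A=5
Draw 8: a1=2.250, a2=10.170, a3=0.570, a4=1.930, a5=5.856, a0=20.776; τ=−ln(0.1597)/20.776=0.088 → t=0.354; u2·a0=0.8910·20.776=18.511; a1+…+a4=14.920 < 18.511 ≤ a1+…+a5=20.776 → R5 fires; D=1 X=6 A=7
Draw 9: a1=2.250, a2=14.238, a3=0.798, a4=1.351, a5=2.928, a0=21.565; τ=−ln(0.7463)/21.565=0.014 → t=0.368; u2·a0=0.9462·21.565=20.405; a1+…+a4=18.637 < 20.405 ≤ a1+…+a5=21.565 → R5 fires; D=0 X=6 A=9
Draw 10: a1=2.250, a2=18.306, a3=1.026, a4=0.000, a5=0.000, a0=21.582; τ=−ln(0.1870)/21.582=0.078 → t=0.445 > T=0.44: stop.
At T=0.44: D=0 X=6 A=9; the largest is A.

Dominant species at T: A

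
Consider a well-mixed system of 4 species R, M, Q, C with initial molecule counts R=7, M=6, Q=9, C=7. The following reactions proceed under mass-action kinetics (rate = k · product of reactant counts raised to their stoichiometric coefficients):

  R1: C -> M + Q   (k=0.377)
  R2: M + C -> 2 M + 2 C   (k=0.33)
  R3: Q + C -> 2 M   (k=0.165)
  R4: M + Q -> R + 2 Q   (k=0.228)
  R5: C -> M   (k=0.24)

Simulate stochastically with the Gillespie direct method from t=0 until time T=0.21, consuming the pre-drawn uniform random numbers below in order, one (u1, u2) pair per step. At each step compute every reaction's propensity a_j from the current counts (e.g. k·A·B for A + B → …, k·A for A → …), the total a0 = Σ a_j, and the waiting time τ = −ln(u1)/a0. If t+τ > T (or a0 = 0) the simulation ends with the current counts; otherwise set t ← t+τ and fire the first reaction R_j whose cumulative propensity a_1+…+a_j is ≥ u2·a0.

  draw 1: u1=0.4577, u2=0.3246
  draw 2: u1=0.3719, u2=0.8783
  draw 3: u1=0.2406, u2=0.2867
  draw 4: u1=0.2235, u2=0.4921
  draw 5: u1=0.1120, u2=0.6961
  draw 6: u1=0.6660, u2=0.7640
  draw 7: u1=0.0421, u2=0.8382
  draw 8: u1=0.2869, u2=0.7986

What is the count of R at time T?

t=0.000: R=7 M=6 Q=9 C=7
Draw 1: a1=2.639, a2=13.860, a3=10.395, a4=12.312, a5=1.680, a0=40.886; τ=−ln(0.4577)/40.886=0.019 → t=0.019; u2·a0=0.3246·40.886=13.272; a1=2.639 < 13.272 ≤ a1+a2=16.499 → R2 fires; R=7 M=7 Q=9 C=8
Draw 2: a1=3.016, a2=18.480, a3=11.880, a4=14.364, a5=1.920, a0=49.660; τ=−ln(0.3719)/49.660=0.020 → t=0.039; u2·a0=0.8783·49.660=43.616; a1+…+a3=33.376 < 43.616 ≤ a1+…+a4=47.740 → R4 fires; R=8 M=6 Q=10 C=8
Draw 3: a1=3.016, a2=15.840, a3=13.200, a4=13.680, a5=1.920, a0=47.656; τ=−ln(0.2406)/47.656=0.030 → t=0.069; u2·a0=0.2867·47.656=13.663; a1=3.016 < 13.663 ≤ a1+a2=18.856 → R2 fires; R=8 M=7 Q=10 C=9
Draw 4: a1=3.393, a2=20.790, a3=14.850, a4=15.960, a5=2.160, a0=57.153; τ=−ln(0.2235)/57.153=0.026 → t=0.095; u2·a0=0.4921·57.153=28.125; a1+a2=24.183 < 28.125 ≤ a1+…+a3=39.033 → R3 fires; R=8 M=9 Q=9 C=8
Draw 5: a1=3.016, a2=23.760, a3=11.880, a4=18.468, a5=1.920, a0=59.044; τ=−ln(0.1120)/59.044=0.037 → t=0.132; u2·a0=0.6961·59.044=41.101; a1+…+a3=38.656 < 41.101 ≤ a1+…+a4=57.124 → R4 fires; R=9 M=8 Q=10 C=8
Draw 6: a1=3.016, a2=21.120, a3=13.200, a4=18.240, a5=1.920, a0=57.496; τ=−ln(0.6660)/57.496=0.007 → t=0.139; u2·a0=0.7640·57.496=43.927; a1+…+a3=37.336 < 43.927 ≤ a1+…+a4=55.576 → R4 fires; R=10 M=7 Q=11 C=8
Draw 7: a1=3.016, a2=18.480, a3=14.520, a4=17.556, a5=1.920, a0=55.492; τ=−ln(0.0421)/55.492=0.057 → t=0.196; u2·a0=0.8382·55.492=46.513; a1+…+a3=36.016 < 46.513 ≤ a1+…+a4=53.572 → R4 fires; R=11 M=6 Q=12 C=8
Draw 8: a1=3.016, a2=15.840, a3=15.840, a4=16.416, a5=1.920, a0=53.032; τ=−ln(0.2869)/53.032=0.024 → t=0.220 > T=0.21: stop.
Read off R at T=0.21: 11

R at T = 11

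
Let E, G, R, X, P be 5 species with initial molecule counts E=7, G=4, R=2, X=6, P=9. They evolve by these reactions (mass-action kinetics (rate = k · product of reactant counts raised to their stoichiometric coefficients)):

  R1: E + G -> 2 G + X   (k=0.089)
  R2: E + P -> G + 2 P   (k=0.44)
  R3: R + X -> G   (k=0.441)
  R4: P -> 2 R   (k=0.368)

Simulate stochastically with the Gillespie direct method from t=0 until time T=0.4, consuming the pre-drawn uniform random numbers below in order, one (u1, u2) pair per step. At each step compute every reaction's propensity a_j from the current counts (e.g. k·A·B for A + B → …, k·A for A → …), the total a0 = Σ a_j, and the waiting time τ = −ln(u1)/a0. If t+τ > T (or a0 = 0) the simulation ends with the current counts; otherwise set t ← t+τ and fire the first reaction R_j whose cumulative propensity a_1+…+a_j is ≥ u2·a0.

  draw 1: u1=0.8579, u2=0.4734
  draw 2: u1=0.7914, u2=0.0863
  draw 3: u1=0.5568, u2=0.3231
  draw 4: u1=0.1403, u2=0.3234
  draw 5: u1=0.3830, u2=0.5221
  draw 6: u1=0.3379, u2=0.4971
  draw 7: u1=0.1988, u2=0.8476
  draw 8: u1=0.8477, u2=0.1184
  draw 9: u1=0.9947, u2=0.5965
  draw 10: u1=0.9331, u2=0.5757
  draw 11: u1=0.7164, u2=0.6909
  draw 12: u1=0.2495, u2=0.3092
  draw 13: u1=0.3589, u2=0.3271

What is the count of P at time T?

t=0.000: E=7 G=4 R=2 X=6 P=9
Draw 1: a1=2.492, a2=27.720, a3=5.292, a4=3.312, a0=38.816; τ=−ln(0.8579)/38.816=0.004 → t=0.004; u2·a0=0.4734·38.816=18.375; a1=2.492 < 18.375 ≤ a1+a2=30.212 → R2 fires; E=6 G=5 R=2 X=6 P=10
Draw 2: a1=2.670, a2=26.400, a3=5.292, a4=3.680, a0=38.042; τ=−ln(0.7914)/38.042=0.006 → t=0.010; u2·a0=0.0863·38.042=3.283; a1=2.670 < 3.283 ≤ a1+a2=29.070 → R2 fires; E=5 G=6 R=2 X=6 P=11
Draw 3: a1=2.670, a2=24.200, a3=5.292, a4=4.048, a0=36.210; τ=−ln(0.5568)/36.210=0.016 → t=0.026; u2·a0=0.3231·36.210=11.699; a1=2.670 < 11.699 ≤ a1+a2=26.870 → R2 fires; E=4 G=7 R=2 X=6 P=12
Draw 4: a1=2.492, a2=21.120, a3=5.292, a4=4.416, a0=33.320; τ=−ln(0.1403)/33.320=0.059 → t=0.085; u2·a0=0.3234·33.320=10.776; a1=2.492 < 10.776 ≤ a1+a2=23.612 → R2 fires; E=3 G=8 R=2 X=6 P=13
Draw 5: a1=2.136, a2=17.160, a3=5.292, a4=4.784, a0=29.372; τ=−ln(0.3830)/29.372=0.033 → t=0.118; u2·a0=0.5221·29.372=15.335; a1=2.136 < 15.335 ≤ a1+a2=19.296 → R2 fires; E=2 G=9 R=2 X=6 P=14
Draw 6: a1=1.602, a2=12.320, a3=5.292, a4=5.152, a0=24.366; τ=−ln(0.3379)/24.366=0.045 → t=0.162; u2·a0=0.4971·24.366=12.112; a1=1.602 < 12.112 ≤ a1+a2=13.922 → R2 fires; E=1 G=10 R=2 X=6 P=15
Draw 7: a1=0.890, a2=6.600, a3=5.292, a4=5.520, a0=18.302; τ=−ln(0.1988)/18.302=0.088 → t=0.251; u2·a0=0.8476·18.302=15.513; a1+…+a3=12.782 < 15.513 ≤ a1+…+a4=18.302 → R4 fires; E=1 G=10 R=4 X=6 P=14
Draw 8: a1=0.890, a2=6.160, a3=10.584, a4=5.152, a0=22.786; τ=−ln(0.8477)/22.786=0.007 → t=0.258; u2·a0=0.1184·22.786=2.698; a1=0.890 < 2.698 ≤ a1+a2=7.050 → R2 fires; E=0 G=11 R=4 X=6 P=15
Draw 9: a1=0.000, a2=0.000, a3=10.584, a4=5.520, a0=16.104; τ=−ln(0.9947)/16.104=0.000 → t=0.258; u2·a0=0.5965·16.104=9.606; a1+a2=0.000 < 9.606 ≤ a1+…+a3=10.584 → R3 fires; E=0 G=12 R=3 X=5 P=15
Draw 10: a1=0.000, a2=0.000, a3=6.615, a4=5.520, a0=12.135; τ=−ln(0.9331)/12.135=0.006 → t=0.264; u2·a0=0.5757·12.135=6.986; a1+…+a3=6.615 < 6.986 ≤ a1+…+a4=12.135 → R4 fires; E=0 G=12 R=5 X=5 P=14
Draw 11: a1=0.000, a2=0.000, a3=11.025, a4=5.152, a0=16.177; τ=−ln(0.7164)/16.177=0.021 → t=0.285; u2·a0=0.6909·16.177=11.177; a1+…+a3=11.025 < 11.177 ≤ a1+…+a4=16.177 → R4 fires; E=0 G=12 R=7 X=5 P=13
Draw 12: a1=0.000, a2=0.000, a3=15.435, a4=4.784, a0=20.219; τ=−ln(0.2495)/20.219=0.069 → t=0.353; u2·a0=0.3092·20.219=6.252; a1+a2=0.000 < 6.252 ≤ a1+…+a3=15.435 → R3 fires; E=0 G=13 R=6 X=4 P=13
Draw 13: a1=0.000, a2=0.000, a3=10.584, a4=4.784, a0=15.368; τ=−ln(0.3589)/15.368=0.067 → t=0.420 > T=0.4: stop.
Read off P at T=0.4: 13

P at T = 13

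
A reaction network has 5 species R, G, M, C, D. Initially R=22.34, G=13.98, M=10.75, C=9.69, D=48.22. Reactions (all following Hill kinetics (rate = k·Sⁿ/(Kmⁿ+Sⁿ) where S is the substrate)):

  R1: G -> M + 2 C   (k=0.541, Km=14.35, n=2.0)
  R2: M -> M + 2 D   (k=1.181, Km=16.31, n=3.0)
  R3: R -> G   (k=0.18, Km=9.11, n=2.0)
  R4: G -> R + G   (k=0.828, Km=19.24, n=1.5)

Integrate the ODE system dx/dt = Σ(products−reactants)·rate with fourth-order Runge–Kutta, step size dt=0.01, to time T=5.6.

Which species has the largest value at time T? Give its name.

RK4 with dt=0.01: 560 steps to T=5.6. Trajectory (selected grid times):
t=0.00: R=22.34 G=13.98 M=10.75 C=9.69 D=48.22
t=0.62: R=22.44 G=13.91 M=10.91 C=10.02 D=48.55
t=1.24: R=22.54 G=13.85 M=11.08 C=10.34 D=48.90
t=1.87: R=22.64 G=13.78 M=11.24 C=10.67 D=49.26
t=2.49: R=22.74 G=13.72 M=11.40 C=10.99 D=49.62
t=3.11: R=22.83 G=13.65 M=11.56 C=11.31 D=50.00
t=3.73: R=22.93 G=13.59 M=11.72 C=11.63 D=50.39
t=4.36: R=23.02 G=13.53 M=11.88 C=11.95 D=50.80
t=4.98: R=23.12 G=13.47 M=12.04 C=12.26 D=51.21
t=5.60: R=23.21 G=13.41 M=12.19 C=12.58 D=51.64
At T=5.6: R=23.21 G=13.41 M=12.19 C=12.58 D=51.64; the largest is D.

Dominant species at T: D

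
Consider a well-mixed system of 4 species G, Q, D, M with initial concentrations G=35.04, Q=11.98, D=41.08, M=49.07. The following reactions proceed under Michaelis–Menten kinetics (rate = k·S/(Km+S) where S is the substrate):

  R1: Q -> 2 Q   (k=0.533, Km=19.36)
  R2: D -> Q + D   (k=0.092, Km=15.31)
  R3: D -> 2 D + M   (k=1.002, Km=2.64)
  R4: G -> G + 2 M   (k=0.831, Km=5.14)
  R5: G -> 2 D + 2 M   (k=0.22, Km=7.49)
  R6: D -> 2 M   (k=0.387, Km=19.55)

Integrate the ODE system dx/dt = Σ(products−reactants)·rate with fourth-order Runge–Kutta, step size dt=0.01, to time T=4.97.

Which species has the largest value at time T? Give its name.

RK4 with dt=0.01: 497 steps to T=4.97. Trajectory (selected grid times):
t=0.00: G=35.04 Q=11.98 D=41.08 M=49.07
t=0.55: G=34.94 Q=12.13 D=41.65 M=50.87
t=1.10: G=34.84 Q=12.28 D=42.23 M=52.68
t=1.66: G=34.74 Q=12.43 D=42.81 M=54.52
t=2.21: G=34.64 Q=12.59 D=43.38 M=56.32
t=2.76: G=34.54 Q=12.74 D=43.95 M=58.13
t=3.31: G=34.44 Q=12.89 D=44.52 M=59.94
t=3.87: G=34.34 Q=13.05 D=45.10 M=61.79
t=4.42: G=34.24 Q=13.21 D=45.67 M=63.60
t=4.97: G=34.14 Q=13.37 D=46.25 M=65.41
At T=4.97: G=34.14 Q=13.37 D=46.25 M=65.41; the largest is M.

Dominant species at T: M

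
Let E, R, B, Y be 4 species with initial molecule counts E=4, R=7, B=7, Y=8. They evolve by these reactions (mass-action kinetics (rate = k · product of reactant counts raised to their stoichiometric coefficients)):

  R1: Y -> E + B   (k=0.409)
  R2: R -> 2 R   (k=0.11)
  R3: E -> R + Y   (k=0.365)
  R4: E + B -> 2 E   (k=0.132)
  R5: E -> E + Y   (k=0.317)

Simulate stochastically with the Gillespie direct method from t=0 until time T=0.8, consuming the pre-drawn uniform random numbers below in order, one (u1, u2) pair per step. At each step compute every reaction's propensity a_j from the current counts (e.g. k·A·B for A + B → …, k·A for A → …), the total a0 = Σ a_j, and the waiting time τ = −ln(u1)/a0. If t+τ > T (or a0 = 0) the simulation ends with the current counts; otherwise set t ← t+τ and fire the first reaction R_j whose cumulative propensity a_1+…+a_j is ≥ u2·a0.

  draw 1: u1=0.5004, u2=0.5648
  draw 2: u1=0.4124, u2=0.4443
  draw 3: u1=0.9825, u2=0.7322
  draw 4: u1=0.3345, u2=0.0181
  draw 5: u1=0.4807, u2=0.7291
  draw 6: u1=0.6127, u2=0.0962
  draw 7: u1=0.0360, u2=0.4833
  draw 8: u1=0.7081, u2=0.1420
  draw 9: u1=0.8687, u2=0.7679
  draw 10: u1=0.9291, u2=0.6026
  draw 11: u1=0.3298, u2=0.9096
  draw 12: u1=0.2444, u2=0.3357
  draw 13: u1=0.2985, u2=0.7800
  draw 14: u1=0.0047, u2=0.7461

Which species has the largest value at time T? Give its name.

Dominant species at T: E

t=0.000: E=4 R=7 B=7 Y=8
Draw 1: a1=3.272, a2=0.770, a3=1.460, a4=3.696, a5=1.268, a0=10.466; τ=−ln(0.5004)/10.466=0.066 → t=0.066; u2·a0=0.5648·10.466=5.911; a1+…+a3=5.502 < 5.911 ≤ a1+…+a4=9.198 → R4 fires; E=5 R=7 B=6 Y=8
Draw 2: a1=3.272, a2=0.770, a3=1.825, a4=3.960, a5=1.585, a0=11.412; τ=−ln(0.4124)/11.412=0.078 → t=0.144; u2·a0=0.4443·11.412=5.070; a1+a2=4.042 < 5.070 ≤ a1+…+a3=5.867 → R3 fires; E=4 R=8 B=6 Y=9
Draw 3: a1=3.681, a2=0.880, a3=1.460, a4=3.168, a5=1.268, a0=10.457; τ=−ln(0.9825)/10.457=0.002 → t=0.145; u2·a0=0.7322·10.457=7.657; a1+…+a3=6.021 < 7.657 ≤ a1+…+a4=9.189 → R4 fires; E=5 R=8 B=5 Y=9
Draw 4: a1=3.681, a2=0.880, a3=1.825, a4=3.300, a5=1.585, a0=11.271; τ=−ln(0.3345)/11.271=0.097 → t=0.243; u2·a0=0.0181·11.271=0.204 ≤ a1=3.681 → R1 fires; E=6 R=8 B=6 Y=8
Draw 5: a1=3.272, a2=0.880, a3=2.190, a4=4.752, a5=1.902, a0=12.996; τ=−ln(0.4807)/12.996=0.056 → t=0.299; u2·a0=0.7291·12.996=9.475; a1+…+a3=6.342 < 9.475 ≤ a1+…+a4=11.094 → R4 fires; E=7 R=8 B=5 Y=8
Draw 6: a1=3.272, a2=0.880, a3=2.555, a4=4.620, a5=2.219, a0=13.546; τ=−ln(0.6127)/13.546=0.036 → t=0.335; u2·a0=0.0962·13.546=1.303 ≤ a1=3.272 → R1 fires; E=8 R=8 B=6 Y=7
Draw 7: a1=2.863, a2=0.880, a3=2.920, a4=6.336, a5=2.536, a0=15.535; τ=−ln(0.0360)/15.535=0.214 → t=0.549; u2·a0=0.4833·15.535=7.508; a1+…+a3=6.663 < 7.508 ≤ a1+…+a4=12.999 → R4 fires; E=9 R=8 B=5 Y=7
Draw 8: a1=2.863, a2=0.880, a3=3.285, a4=5.940, a5=2.853, a0=15.821; τ=−ln(0.7081)/15.821=0.022 → t=0.571; u2·a0=0.1420·15.821=2.247 ≤ a1=2.863 → R1 fires; E=10 R=8 B=6 Y=6
Draw 9: a1=2.454, a2=0.880, a3=3.650, a4=7.920, a5=3.170, a0=18.074; τ=−ln(0.8687)/18.074=0.008 → t=0.579; u2·a0=0.7679·18.074=13.879; a1+…+a3=6.984 < 13.879 ≤ a1+…+a4=14.904 → R4 fires; E=11 R=8 B=5 Y=6
Draw 10: a1=2.454, a2=0.880, a3=4.015, a4=7.260, a5=3.487, a0=18.096; τ=−ln(0.9291)/18.096=0.004 → t=0.583; u2·a0=0.6026·18.096=10.905; a1+…+a3=7.349 < 10.905 ≤ a1+…+a4=14.609 → R4 fires; E=12 R=8 B=4 Y=6
Draw 11: a1=2.454, a2=0.880, a3=4.380, a4=6.336, a5=3.804, a0=17.854; τ=−ln(0.3298)/17.854=0.062 → t=0.645; u2·a0=0.9096·17.854=16.240; a1+…+a4=14.050 < 16.240 ≤ a1+…+a5=17.854 → R5 fires; E=12 R=8 B=4 Y=7
Draw 12: a1=2.863, a2=0.880, a3=4.380, a4=6.336, a5=3.804, a0=18.263; τ=−ln(0.2444)/18.263=0.077 → t=0.722; u2·a0=0.3357·18.263=6.131; a1+a2=3.743 < 6.131 ≤ a1+…+a3=8.123 → R3 fires; E=11 R=9 B=4 Y=8
Draw 13: a1=3.272, a2=0.990, a3=4.015, a4=5.808, a5=3.487, a0=17.572; τ=−ln(0.2985)/17.572=0.069 → t=0.791; u2·a0=0.7800·17.572=13.706; a1+…+a3=8.277 < 13.706 ≤ a1+…+a4=14.085 → R4 fires; E=12 R=9 B=3 Y=8
Draw 14: a1=3.272, a2=0.990, a3=4.380, a4=4.752, a5=3.804, a0=17.198; τ=−ln(0.0047)/17.198=0.312 → t=1.103 > T=0.8: stop.
At T=0.8: E=12 R=9 B=3 Y=8; the largest is E.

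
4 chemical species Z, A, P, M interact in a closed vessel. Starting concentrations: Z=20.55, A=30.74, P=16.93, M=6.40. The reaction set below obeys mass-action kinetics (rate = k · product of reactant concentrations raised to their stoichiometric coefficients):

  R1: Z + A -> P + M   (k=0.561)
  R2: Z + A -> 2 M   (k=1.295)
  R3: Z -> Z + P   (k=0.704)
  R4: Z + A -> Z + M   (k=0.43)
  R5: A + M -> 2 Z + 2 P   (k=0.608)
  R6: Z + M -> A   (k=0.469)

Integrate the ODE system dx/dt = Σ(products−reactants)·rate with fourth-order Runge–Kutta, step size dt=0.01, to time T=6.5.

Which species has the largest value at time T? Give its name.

RK4 with dt=0.01: 650 steps to T=6.5. Trajectory (selected grid times):
t=0.00: Z=20.55 A=30.74 P=16.93 M=6.40
t=0.72: Z=2.35 A=1.09 P=76.73 M=10.90
t=1.44: Z=1.39 A=0.65 P=84.45 M=6.55
t=2.17: Z=0.99 A=0.46 P=87.98 M=4.67
t=2.89: Z=0.77 A=0.36 P=90.02 M=3.63
t=3.61: Z=0.63 A=0.29 P=91.40 M=2.98
t=4.33: Z=0.53 A=0.25 P=92.40 M=2.52
t=5.06: Z=0.46 A=0.21 P=93.18 M=2.18
t=5.78: Z=0.41 A=0.19 P=93.80 M=1.93
t=6.50: Z=0.36 A=0.17 P=94.31 M=1.72
At T=6.5: Z=0.36 A=0.17 P=94.31 M=1.72; the largest is P.

Dominant species at T: P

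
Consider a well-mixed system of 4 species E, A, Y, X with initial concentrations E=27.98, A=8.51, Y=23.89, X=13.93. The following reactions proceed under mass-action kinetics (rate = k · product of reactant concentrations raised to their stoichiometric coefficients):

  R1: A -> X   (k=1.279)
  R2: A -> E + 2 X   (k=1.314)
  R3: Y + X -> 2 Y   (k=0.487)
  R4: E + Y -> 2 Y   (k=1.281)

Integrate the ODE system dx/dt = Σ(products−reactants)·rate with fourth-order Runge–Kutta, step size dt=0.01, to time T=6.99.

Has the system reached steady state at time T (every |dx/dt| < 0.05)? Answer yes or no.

Steady state at T: yes

RK4 with dt=0.01: 699 steps to T=6.99. Trajectory (selected grid times):
t=0.00: E=27.98 A=8.51 Y=23.89 X=13.93
t=0.78: E=0.01 A=1.13 Y=80.53 X=0.12
t=1.55: E=0.00 A=0.15 Y=82.61 X=0.02
t=2.33: E=0.00 A=0.02 Y=82.89 X=0.00
t=3.11: E=0.00 A=0.00 Y=82.93 X=0.00
t=3.88: E=0.00 A=0.00 Y=82.93 X=0.00
t=4.66: E=0.00 A=0.00 Y=82.93 X=0.00
t=5.44: E=0.00 A=0.00 Y=82.93 X=0.00
t=6.21: E=0.00 A=0.00 Y=82.93 X=0.00
t=6.99: E=0.00 A=0.00 Y=82.93 X=0.00
Rates at T: R1=0.0000, R2=0.0000, R3=0.0000, R4=0.0000
dx/dt at T (Σ net stoichiometry × rate): E=-0.0000, A=-0.0000, Y=+0.0000, X=-0.0000
Largest |dx/dt| is |+0.0000| (Y) < 0.05 → steady.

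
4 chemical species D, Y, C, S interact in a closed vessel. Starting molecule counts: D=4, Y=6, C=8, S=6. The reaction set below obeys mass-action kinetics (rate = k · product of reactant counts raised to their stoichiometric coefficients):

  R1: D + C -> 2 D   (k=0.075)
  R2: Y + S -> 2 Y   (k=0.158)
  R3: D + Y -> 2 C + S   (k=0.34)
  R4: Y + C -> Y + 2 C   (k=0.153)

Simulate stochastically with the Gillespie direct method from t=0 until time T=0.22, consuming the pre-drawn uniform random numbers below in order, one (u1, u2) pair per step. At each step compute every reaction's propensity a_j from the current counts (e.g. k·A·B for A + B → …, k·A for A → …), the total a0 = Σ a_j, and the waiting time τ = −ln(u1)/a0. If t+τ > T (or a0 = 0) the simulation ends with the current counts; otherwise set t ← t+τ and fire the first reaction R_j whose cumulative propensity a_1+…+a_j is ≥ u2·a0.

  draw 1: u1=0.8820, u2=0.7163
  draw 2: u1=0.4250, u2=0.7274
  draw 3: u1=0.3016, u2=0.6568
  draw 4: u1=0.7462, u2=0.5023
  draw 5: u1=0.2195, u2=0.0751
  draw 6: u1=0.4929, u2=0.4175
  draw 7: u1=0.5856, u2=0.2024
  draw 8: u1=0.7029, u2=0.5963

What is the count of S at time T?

t=0.000: D=4 Y=6 C=8 S=6
Draw 1: a1=2.400, a2=5.688, a3=8.160, a4=7.344, a0=23.592; τ=−ln(0.8820)/23.592=0.005 → t=0.005; u2·a0=0.7163·23.592=16.899; a1+…+a3=16.248 < 16.899 ≤ a1+…+a4=23.592 → R4 fires; D=4 Y=6 C=9 S=6
Draw 2: a1=2.700, a2=5.688, a3=8.160, a4=8.262, a0=24.810; τ=−ln(0.4250)/24.810=0.034 → t=0.040; u2·a0=0.7274·24.810=18.047; a1+…+a3=16.548 < 18.047 ≤ a1+…+a4=24.810 → R4 fires; D=4 Y=6 C=10 S=6
Draw 3: a1=3.000, a2=5.688, a3=8.160, a4=9.180, a0=26.028; τ=−ln(0.3016)/26.028=0.046 → t=0.086; u2·a0=0.6568·26.028=17.095; a1+…+a3=16.848 < 17.095 ≤ a1+…+a4=26.028 → R4 fires; D=4 Y=6 C=11 S=6
Draw 4: a1=3.300, a2=5.688, a3=8.160, a4=10.098, a0=27.246; τ=−ln(0.7462)/27.246=0.011 → t=0.097; u2·a0=0.5023·27.246=13.686; a1+a2=8.988 < 13.686 ≤ a1+…+a3=17.148 → R3 fires; D=3 Y=5 C=13 S=7
Draw 5: a1=2.925, a2=5.530, a3=5.100, a4=9.945, a0=23.500; τ=−ln(0.2195)/23.500=0.065 → t=0.161; u2·a0=0.0751·23.500=1.765 ≤ a1=2.925 → R1 fires; D=4 Y=5 C=12 S=7
Draw 6: a1=3.600, a2=5.530, a3=6.800, a4=9.180, a0=25.110; τ=−ln(0.4929)/25.110=0.028 → t=0.189; u2·a0=0.4175·25.110=10.483; a1+a2=9.130 < 10.483 ≤ a1+…+a3=15.930 → R3 fires; D=3 Y=4 C=14 S=8
Draw 7: a1=3.150, a2=5.056, a3=4.080, a4=8.568, a0=20.854; τ=−ln(0.5856)/20.854=0.026 → t=0.215; u2·a0=0.2024·20.854=4.221; a1=3.150 < 4.221 ≤ a1+a2=8.206 → R2 fires; D=3 Y=5 C=14 S=7
Draw 8: a1=3.150, a2=5.530, a3=5.100, a4=10.710, a0=24.490; τ=−ln(0.7029)/24.490=0.014 → t=0.229 > T=0.22: stop.
Read off S at T=0.22: 7

S at T = 7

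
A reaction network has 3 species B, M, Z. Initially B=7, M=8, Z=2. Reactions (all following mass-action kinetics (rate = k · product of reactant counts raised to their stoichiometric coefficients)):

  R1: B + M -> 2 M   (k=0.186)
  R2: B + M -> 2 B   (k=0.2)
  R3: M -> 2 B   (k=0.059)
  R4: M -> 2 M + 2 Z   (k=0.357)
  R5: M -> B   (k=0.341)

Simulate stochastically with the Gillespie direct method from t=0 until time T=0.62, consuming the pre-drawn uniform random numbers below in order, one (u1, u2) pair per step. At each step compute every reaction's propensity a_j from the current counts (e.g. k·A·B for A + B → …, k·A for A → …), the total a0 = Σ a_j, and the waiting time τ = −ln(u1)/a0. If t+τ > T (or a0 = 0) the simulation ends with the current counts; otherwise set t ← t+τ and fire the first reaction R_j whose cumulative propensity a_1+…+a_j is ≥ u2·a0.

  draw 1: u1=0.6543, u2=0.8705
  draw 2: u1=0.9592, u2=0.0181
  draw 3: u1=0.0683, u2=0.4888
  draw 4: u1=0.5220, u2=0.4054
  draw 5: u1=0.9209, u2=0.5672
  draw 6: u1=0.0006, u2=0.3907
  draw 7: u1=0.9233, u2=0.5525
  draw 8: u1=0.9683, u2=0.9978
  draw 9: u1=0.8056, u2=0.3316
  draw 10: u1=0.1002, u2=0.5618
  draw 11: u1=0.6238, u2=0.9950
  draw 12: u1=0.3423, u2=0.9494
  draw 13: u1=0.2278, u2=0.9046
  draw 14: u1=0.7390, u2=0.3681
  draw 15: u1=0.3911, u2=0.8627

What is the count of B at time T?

B at T = 11

t=0.000: B=7 M=8 Z=2
Draw 1: a1=10.416, a2=11.200, a3=0.472, a4=2.856, a5=2.728, a0=27.672; τ=−ln(0.6543)/27.672=0.015 → t=0.015; u2·a0=0.8705·27.672=24.088; a1+…+a3=22.088 < 24.088 ≤ a1+…+a4=24.944 → R4 fires; B=7 M=9 Z=4
Draw 2: a1=11.718, a2=12.600, a3=0.531, a4=3.213, a5=3.069, a0=31.131; τ=−ln(0.9592)/31.131=0.001 → t=0.017; u2·a0=0.0181·31.131=0.563 ≤ a1=11.718 → R1 fires; B=6 M=10 Z=4
Draw 3: a1=11.160, a2=12.000, a3=0.590, a4=3.570, a5=3.410, a0=30.730; τ=−ln(0.0683)/30.730=0.087 → t=0.104; u2·a0=0.4888·30.730=15.021; a1=11.160 < 15.021 ≤ a1+a2=23.160 → R2 fires; B=7 M=9 Z=4
Draw 4: a1=11.718, a2=12.600, a3=0.531, a4=3.213, a5=3.069, a0=31.131; τ=−ln(0.5220)/31.131=0.021 → t=0.125; u2·a0=0.4054·31.131=12.621; a1=11.718 < 12.621 ≤ a1+a2=24.318 → R2 fires; B=8 M=8 Z=4
Draw 5: a1=11.904, a2=12.800, a3=0.472, a4=2.856, a5=2.728, a0=30.760; τ=−ln(0.9209)/30.760=0.003 → t=0.128; u2·a0=0.5672·30.760=17.447; a1=11.904 < 17.447 ≤ a1+a2=24.704 → R2 fires; B=9 M=7 Z=4
Draw 6: a1=11.718, a2=12.600, a3=0.413, a4=2.499, a5=2.387, a0=29.617; τ=−ln(0.0006)/29.617=0.250 → t=0.378; u2·a0=0.3907·29.617=11.571 ≤ a1=11.718 → R1 fires; B=8 M=8 Z=4
Draw 7: a1=11.904, a2=12.800, a3=0.472, a4=2.856, a5=2.728, a0=30.760; τ=−ln(0.9233)/30.760=0.003 → t=0.381; u2·a0=0.5525·30.760=16.995; a1=11.904 < 16.995 ≤ a1+a2=24.704 → R2 fires; B=9 M=7 Z=4
Draw 8: a1=11.718, a2=12.600, a3=0.413, a4=2.499, a5=2.387, a0=29.617; τ=−ln(0.9683)/29.617=0.001 → t=0.382; u2·a0=0.9978·29.617=29.552; a1+…+a4=27.230 < 29.552 ≤ a1+…+a5=29.617 → R5 fires; B=10 M=6 Z=4
Draw 9: a1=11.160, a2=12.000, a3=0.354, a4=2.142, a5=2.046, a0=27.702; τ=−ln(0.8056)/27.702=0.008 → t=0.390; u2·a0=0.3316·27.702=9.186 ≤ a1=11.160 → R1 fires; B=9 M=7 Z=4
Draw 10: a1=11.718, a2=12.600, a3=0.413, a4=2.499, a5=2.387, a0=29.617; τ=−ln(0.1002)/29.617=0.078 → t=0.467; u2·a0=0.5618·29.617=16.639; a1=11.718 < 16.639 ≤ a1+a2=24.318 → R2 fires; B=10 M=6 Z=4
Draw 11: a1=11.160, a2=12.000, a3=0.354, a4=2.142, a5=2.046, a0=27.702; τ=−ln(0.6238)/27.702=0.017 → t=0.484; u2·a0=0.9950·27.702=27.563; a1+…+a4=25.656 < 27.563 ≤ a1+…+a5=27.702 → R5 fires; B=11 M=5 Z=4
Draw 12: a1=10.230, a2=11.000, a3=0.295, a4=1.785, a5=1.705, a0=25.015; τ=−ln(0.3423)/25.015=0.043 → t=0.527; u2·a0=0.9494·25.015=23.749; a1+…+a4=23.310 < 23.749 ≤ a1+…+a5=25.015 → R5 fires; B=12 M=4 Z=4
Draw 13: a1=8.928, a2=9.600, a3=0.236, a4=1.428, a5=1.364, a0=21.556; τ=−ln(0.2278)/21.556=0.069 → t=0.596; u2·a0=0.9046·21.556=19.500; a1+…+a3=18.764 < 19.500 ≤ a1+…+a4=20.192 → R4 fires; B=12 M=5 Z=6
Draw 14: a1=11.160, a2=12.000, a3=0.295, a4=1.785, a5=1.705, a0=26.945; τ=−ln(0.7390)/26.945=0.011 → t=0.607; u2·a0=0.3681·26.945=9.918 ≤ a1=11.160 → R1 fires; B=11 M=6 Z=6
Draw 15: a1=12.276, a2=13.200, a3=0.354, a4=2.142, a5=2.046, a0=30.018; τ=−ln(0.3911)/30.018=0.031 → t=0.638 > T=0.62: stop.
Read off B at T=0.62: 11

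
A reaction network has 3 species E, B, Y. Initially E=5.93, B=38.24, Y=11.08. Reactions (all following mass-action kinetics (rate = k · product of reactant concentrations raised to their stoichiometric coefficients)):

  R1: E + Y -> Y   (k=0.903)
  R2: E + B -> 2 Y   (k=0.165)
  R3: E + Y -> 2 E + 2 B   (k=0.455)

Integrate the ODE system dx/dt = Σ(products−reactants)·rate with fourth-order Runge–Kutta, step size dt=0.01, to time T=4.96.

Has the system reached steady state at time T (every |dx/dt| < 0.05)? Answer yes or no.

RK4 with dt=0.01: 496 steps to T=4.96. Trajectory (selected grid times):
t=0.00: E=5.93 B=38.24 Y=11.08
t=0.55: E=0.00 B=40.75 Y=14.54
t=1.10: E=0.00 B=40.75 Y=14.54
t=1.65: E=0.00 B=40.75 Y=14.54
t=2.20: E=0.00 B=40.75 Y=14.54
t=2.76: E=0.00 B=40.75 Y=14.54
t=3.31: E=0.00 B=40.75 Y=14.54
t=3.86: E=0.00 B=40.75 Y=14.54
t=4.41: E=0.00 B=40.75 Y=14.54
t=4.96: E=0.00 B=40.75 Y=14.54
Rates at T: R1=0.0000, R2=0.0000, R3=0.0000
dx/dt at T (Σ net stoichiometry × rate): E=-0.0000, B=+0.0000, Y=+0.0000
Largest |dx/dt| is |-0.0000| (E) < 0.05 → steady.

Steady state at T: yes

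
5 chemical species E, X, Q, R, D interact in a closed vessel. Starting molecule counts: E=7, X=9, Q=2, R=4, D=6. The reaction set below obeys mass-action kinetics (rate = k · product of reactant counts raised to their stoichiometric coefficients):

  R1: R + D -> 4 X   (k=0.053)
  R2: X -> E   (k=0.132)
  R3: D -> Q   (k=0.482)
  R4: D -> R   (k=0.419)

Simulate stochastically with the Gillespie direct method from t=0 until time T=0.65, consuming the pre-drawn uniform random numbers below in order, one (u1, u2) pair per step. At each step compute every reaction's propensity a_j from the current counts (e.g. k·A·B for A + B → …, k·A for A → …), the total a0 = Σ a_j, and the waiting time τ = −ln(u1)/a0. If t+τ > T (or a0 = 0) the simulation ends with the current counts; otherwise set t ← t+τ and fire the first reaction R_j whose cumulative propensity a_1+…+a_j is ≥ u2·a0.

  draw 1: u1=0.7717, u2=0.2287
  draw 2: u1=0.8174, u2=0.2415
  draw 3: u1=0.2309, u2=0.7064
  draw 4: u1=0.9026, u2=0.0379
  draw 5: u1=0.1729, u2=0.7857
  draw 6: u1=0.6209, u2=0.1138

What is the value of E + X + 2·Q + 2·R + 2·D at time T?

Check how each reaction changes W = E + X + 2·Q + 2·R + 2·D (weight of products minus weight of reactants):
R1: R + D -> 4 X: (1·4) − (2·1 + 2·1) = 4 − 4 = 0
R2: X -> E: (1·1) − (1·1) = 1 − 1 = 0
R3: D -> Q: (2·1) − (2·1) = 2 − 2 = 0
R4: D -> R: (2·1) − (2·1) = 2 − 2 = 0
Every reaction leaves W unchanged, so W is conserved and no simulation is needed: W(T) = W(0) = 7 + 9 + 2·2 + 2·4 + 2·6 = 40

Value at T = 40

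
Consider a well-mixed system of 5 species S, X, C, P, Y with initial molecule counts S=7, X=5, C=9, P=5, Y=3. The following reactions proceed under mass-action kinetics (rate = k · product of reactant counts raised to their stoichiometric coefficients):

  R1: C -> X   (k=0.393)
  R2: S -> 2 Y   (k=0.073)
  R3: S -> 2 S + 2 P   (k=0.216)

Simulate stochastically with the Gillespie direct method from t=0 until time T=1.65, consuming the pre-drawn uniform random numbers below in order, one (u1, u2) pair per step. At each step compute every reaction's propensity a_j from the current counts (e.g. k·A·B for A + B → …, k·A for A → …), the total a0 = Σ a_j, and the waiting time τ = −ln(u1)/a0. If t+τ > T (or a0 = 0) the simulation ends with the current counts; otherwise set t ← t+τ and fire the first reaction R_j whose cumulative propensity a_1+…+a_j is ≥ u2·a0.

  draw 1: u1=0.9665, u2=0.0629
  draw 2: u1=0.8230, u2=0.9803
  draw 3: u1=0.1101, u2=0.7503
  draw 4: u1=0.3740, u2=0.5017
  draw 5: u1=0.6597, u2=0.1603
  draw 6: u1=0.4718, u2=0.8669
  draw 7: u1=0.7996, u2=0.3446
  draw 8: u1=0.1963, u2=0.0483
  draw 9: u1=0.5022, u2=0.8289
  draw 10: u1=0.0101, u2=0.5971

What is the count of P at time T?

P at T = 13

t=0.000: S=7 X=5 C=9 P=5 Y=3
Draw 1: a1=3.537, a2=0.511, a3=1.512, a0=5.560; τ=−ln(0.9665)/5.560=0.006 → t=0.006; u2·a0=0.0629·5.560=0.350 ≤ a1=3.537 → R1 fires; S=7 X=6 C=8 P=5 Y=3
Draw 2: a1=3.144, a2=0.511, a3=1.512, a0=5.167; τ=−ln(0.8230)/5.167=0.038 → t=0.044; u2·a0=0.9803·5.167=5.065; a1+a2=3.655 < 5.065 ≤ a1+…+a3=5.167 → R3 fires; S=8 X=6 C=8 P=7 Y=3
Draw 3: a1=3.144, a2=0.584, a3=1.728, a0=5.456; τ=−ln(0.1101)/5.456=0.404 → t=0.448; u2·a0=0.7503·5.456=4.094; a1+a2=3.728 < 4.094 ≤ a1+…+a3=5.456 → R3 fires; S=9 X=6 C=8 P=9 Y=3
Draw 4: a1=3.144, a2=0.657, a3=1.944, a0=5.745; τ=−ln(0.3740)/5.745=0.171 → t=0.619; u2·a0=0.5017·5.745=2.882 ≤ a1=3.144 → R1 fires; S=9 X=7 C=7 P=9 Y=3
Draw 5: a1=2.751, a2=0.657, a3=1.944, a0=5.352; τ=−ln(0.6597)/5.352=0.078 → t=0.697; u2·a0=0.1603·5.352=0.858 ≤ a1=2.751 → R1 fires; S=9 X=8 C=6 P=9 Y=3
Draw 6: a1=2.358, a2=0.657, a3=1.944, a0=4.959; τ=−ln(0.4718)/4.959=0.151 → t=0.849; u2·a0=0.8669·4.959=4.299; a1+a2=3.015 < 4.299 ≤ a1+…+a3=4.959 → R3 fires; S=10 X=8 C=6 P=11 Y=3
Draw 7: a1=2.358, a2=0.730, a3=2.160, a0=5.248; τ=−ln(0.7996)/5.248=0.043 → t=0.891; u2·a0=0.3446·5.248=1.808 ≤ a1=2.358 → R1 fires; S=10 X=9 C=5 P=11 Y=3
Draw 8: a1=1.965, a2=0.730, a3=2.160, a0=4.855; τ=−ln(0.1963)/4.855=0.335 → t=1.227; u2·a0=0.0483·4.855=0.234 ≤ a1=1.965 → R1 fires; S=10 X=10 C=4 P=11 Y=3
Draw 9: a1=1.572, a2=0.730, a3=2.160, a0=4.462; τ=−ln(0.5022)/4.462=0.154 → t=1.381; u2·a0=0.8289·4.462=3.699; a1+a2=2.302 < 3.699 ≤ a1+…+a3=4.462 → R3 fires; S=11 X=10 C=4 P=13 Y=3
Draw 10: a1=1.572, a2=0.803, a3=2.376, a0=4.751; τ=−ln(0.0101)/4.751=0.967 → t=2.348 > T=1.65: stop.
Read off P at T=1.65: 13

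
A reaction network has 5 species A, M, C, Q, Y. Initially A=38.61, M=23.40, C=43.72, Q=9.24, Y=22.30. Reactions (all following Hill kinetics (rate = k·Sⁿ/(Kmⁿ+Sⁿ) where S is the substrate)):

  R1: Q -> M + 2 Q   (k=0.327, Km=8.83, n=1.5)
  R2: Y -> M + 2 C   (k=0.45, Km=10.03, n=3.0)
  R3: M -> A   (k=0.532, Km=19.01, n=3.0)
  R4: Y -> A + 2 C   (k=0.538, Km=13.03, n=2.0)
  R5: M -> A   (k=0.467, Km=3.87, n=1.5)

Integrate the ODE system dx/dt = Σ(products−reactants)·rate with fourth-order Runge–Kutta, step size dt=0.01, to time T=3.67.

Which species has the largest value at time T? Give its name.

Dominant species at T: C

RK4 with dt=0.01: 367 steps to T=3.67. Trajectory (selected grid times):
t=0.00: A=38.61 M=23.40 C=43.72 Q=9.24 Y=22.30
t=0.41: A=39.09 M=23.32 C=44.39 Q=9.31 Y=21.97
t=0.82: A=39.58 M=23.23 C=45.05 Q=9.38 Y=21.64
t=1.22: A=40.05 M=23.15 C=45.69 Q=9.45 Y=21.32
t=1.63: A=40.53 M=23.07 C=46.34 Q=9.52 Y=20.99
t=2.04: A=41.00 M=22.99 C=46.99 Q=9.59 Y=20.66
t=2.45: A=41.48 M=22.91 C=47.63 Q=9.66 Y=20.34
t=2.85: A=41.94 M=22.83 C=48.26 Q=9.73 Y=20.03
t=3.26: A=42.41 M=22.75 C=48.89 Q=9.80 Y=19.71
t=3.67: A=42.88 M=22.67 C=49.53 Q=9.88 Y=19.40
At T=3.67: A=42.88 M=22.67 C=49.53 Q=9.88 Y=19.40; the largest is C.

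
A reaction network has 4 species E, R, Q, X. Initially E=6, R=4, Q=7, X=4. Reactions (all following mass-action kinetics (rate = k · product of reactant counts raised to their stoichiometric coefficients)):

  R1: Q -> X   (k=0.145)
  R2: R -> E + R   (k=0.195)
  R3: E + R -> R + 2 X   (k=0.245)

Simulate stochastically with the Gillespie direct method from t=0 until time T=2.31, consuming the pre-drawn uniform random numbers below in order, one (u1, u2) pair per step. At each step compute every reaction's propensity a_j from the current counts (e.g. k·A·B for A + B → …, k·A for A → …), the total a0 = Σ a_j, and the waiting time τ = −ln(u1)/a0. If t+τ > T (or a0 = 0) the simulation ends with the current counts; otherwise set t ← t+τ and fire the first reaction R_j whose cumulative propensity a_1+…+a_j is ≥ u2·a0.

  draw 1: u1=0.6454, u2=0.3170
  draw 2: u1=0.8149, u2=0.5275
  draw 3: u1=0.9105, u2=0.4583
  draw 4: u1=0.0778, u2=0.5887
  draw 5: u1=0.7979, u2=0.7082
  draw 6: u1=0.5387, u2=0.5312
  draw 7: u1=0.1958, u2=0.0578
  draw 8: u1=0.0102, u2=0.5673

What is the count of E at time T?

E at T = 2

t=0.000: E=6 R=4 Q=7 X=4
Draw 1: a1=1.015, a2=0.780, a3=5.880, a0=7.675; τ=−ln(0.6454)/7.675=0.057 → t=0.057; u2·a0=0.3170·7.675=2.433; a1+a2=1.795 < 2.433 ≤ a1+…+a3=7.675 → R3 fires; E=5 R=4 Q=7 X=6
Draw 2: a1=1.015, a2=0.780, a3=4.900, a0=6.695; τ=−ln(0.8149)/6.695=0.031 → t=0.088; u2·a0=0.5275·6.695=3.532; a1+a2=1.795 < 3.532 ≤ a1+…+a3=6.695 → R3 fires; E=4 R=4 Q=7 X=8
Draw 3: a1=1.015, a2=0.780, a3=3.920, a0=5.715; τ=−ln(0.9105)/5.715=0.016 → t=0.104; u2·a0=0.4583·5.715=2.619; a1+a2=1.795 < 2.619 ≤ a1+…+a3=5.715 → R3 fires; E=3 R=4 Q=7 X=10
Draw 4: a1=1.015, a2=0.780, a3=2.940, a0=4.735; τ=−ln(0.0778)/4.735=0.539 → t=0.643; u2·a0=0.5887·4.735=2.787; a1+a2=1.795 < 2.787 ≤ a1+…+a3=4.735 → R3 fires; E=2 R=4 Q=7 X=12
Draw 5: a1=1.015, a2=0.780, a3=1.960, a0=3.755; τ=−ln(0.7979)/3.755=0.060 → t=0.703; u2·a0=0.7082·3.755=2.659; a1+a2=1.795 < 2.659 ≤ a1+…+a3=3.755 → R3 fires; E=1 R=4 Q=7 X=14
Draw 6: a1=1.015, a2=0.780, a3=0.980, a0=2.775; τ=−ln(0.5387)/2.775=0.223 → t=0.926; u2·a0=0.5312·2.775=1.474; a1=1.015 < 1.474 ≤ a1+a2=1.795 → R2 fires; E=2 R=4 Q=7 X=14
Draw 7: a1=1.015, a2=0.780, a3=1.960, a0=3.755; τ=−ln(0.1958)/3.755=0.434 → t=1.361; u2·a0=0.0578·3.755=0.217 ≤ a1=1.015 → R1 fires; E=2 R=4 Q=6 X=15
Draw 8: a1=0.870, a2=0.780, a3=1.960, a0=3.610; τ=−ln(0.0102)/3.610=1.270 → t=2.631 > T=2.31: stop.
Read off E at T=2.31: 2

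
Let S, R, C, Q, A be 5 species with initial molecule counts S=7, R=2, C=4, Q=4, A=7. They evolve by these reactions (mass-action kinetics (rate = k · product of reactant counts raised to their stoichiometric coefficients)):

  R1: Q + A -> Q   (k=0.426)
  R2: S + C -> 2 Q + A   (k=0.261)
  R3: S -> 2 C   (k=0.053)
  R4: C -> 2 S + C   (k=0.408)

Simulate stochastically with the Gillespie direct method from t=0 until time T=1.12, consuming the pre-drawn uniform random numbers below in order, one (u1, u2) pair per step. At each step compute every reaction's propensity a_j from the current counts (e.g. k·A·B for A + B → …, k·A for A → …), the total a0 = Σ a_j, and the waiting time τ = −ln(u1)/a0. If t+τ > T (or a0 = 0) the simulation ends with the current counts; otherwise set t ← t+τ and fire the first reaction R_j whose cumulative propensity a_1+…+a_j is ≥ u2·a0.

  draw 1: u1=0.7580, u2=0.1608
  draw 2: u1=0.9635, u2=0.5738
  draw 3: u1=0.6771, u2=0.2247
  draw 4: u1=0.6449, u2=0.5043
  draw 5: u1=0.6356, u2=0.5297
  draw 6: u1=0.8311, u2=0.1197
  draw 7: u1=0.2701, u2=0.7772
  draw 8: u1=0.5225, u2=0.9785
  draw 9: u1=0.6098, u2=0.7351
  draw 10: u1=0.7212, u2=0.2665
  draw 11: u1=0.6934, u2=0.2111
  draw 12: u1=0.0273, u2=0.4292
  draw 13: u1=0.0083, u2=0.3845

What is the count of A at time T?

t=0.000: S=7 R=2 C=4 Q=4 A=7
Draw 1: a1=11.928, a2=7.308, a3=0.371, a4=1.632, a0=21.239; τ=−ln(0.7580)/21.239=0.013 → t=0.013; u2·a0=0.1608·21.239=3.415 ≤ a1=11.928 → R1 fires; S=7 R=2 C=4 Q=4 A=6
Draw 2: a1=10.224, a2=7.308, a3=0.371, a4=1.632, a0=19.535; τ=−ln(0.9635)/19.535=0.002 → t=0.015; u2·a0=0.5738·19.535=11.209; a1=10.224 < 11.209 ≤ a1+a2=17.532 → R2 fires; S=6 R=2 C=3 Q=6 A=7
Draw 3: a1=17.892, a2=4.698, a3=0.318, a4=1.224, a0=24.132; τ=−ln(0.6771)/24.132=0.016 → t=0.031; u2·a0=0.2247·24.132=5.422 ≤ a1=17.892 → R1 fires; S=6 R=2 C=3 Q=6 A=6
Draw 4: a1=15.336, a2=4.698, a3=0.318, a4=1.224, a0=21.576; τ=−ln(0.6449)/21.576=0.020 → t=0.051; u2·a0=0.5043·21.576=10.881 ≤ a1=15.336 → R1 fires; S=6 R=2 C=3 Q=6 A=5
Draw 5: a1=12.780, a2=4.698, a3=0.318, a4=1.224, a0=19.020; τ=−ln(0.6356)/19.020=0.024 → t=0.075; u2·a0=0.5297·19.020=10.075 ≤ a1=12.780 → R1 fires; S=6 R=2 C=3 Q=6 A=4
Draw 6: a1=10.224, a2=4.698, a3=0.318, a4=1.224, a0=16.464; τ=−ln(0.8311)/16.464=0.011 → t=0.087; u2·a0=0.1197·16.464=1.971 ≤ a1=10.224 → R1 fires; S=6 R=2 C=3 Q=6 A=3
Draw 7: a1=7.668, a2=4.698, a3=0.318, a4=1.224, a0=13.908; τ=−ln(0.2701)/13.908=0.094 → t=0.181; u2·a0=0.7772·13.908=10.809; a1=7.668 < 10.809 ≤ a1+a2=12.366 → R2 fires; S=5 R=2 C=2 Q=8 A=4
Draw 8: a1=13.632, a2=2.610, a3=0.265, a4=0.816, a0=17.323; τ=−ln(0.5225)/17.323=0.037 → t=0.218; u2·a0=0.9785·17.323=16.951; a1+…+a3=16.507 < 16.951 ≤ a1+…+a4=17.323 → R4 fires; S=7 R=2 C=2 Q=8 A=4
Draw 9: a1=13.632, a2=3.654, a3=0.371, a4=0.816, a0=18.473; τ=−ln(0.6098)/18.473=0.027 → t=0.245; u2·a0=0.7351·18.473=13.580 ≤ a1=13.632 → R1 fires; S=7 R=2 C=2 Q=8 A=3
Draw 10: a1=10.224, a2=3.654, a3=0.371, a4=0.816, a0=15.065; τ=−ln(0.7212)/15.065=0.022 → t=0.267; u2·a0=0.2665·15.065=4.015 ≤ a1=10.224 → R1 fires; S=7 R=2 C=2 Q=8 A=2
Draw 11: a1=6.816, a2=3.654, a3=0.371, a4=0.816, a0=11.657; τ=−ln(0.6934)/11.657=0.031 → t=0.298; u2·a0=0.2111·11.657=2.461 ≤ a1=6.816 → R1 fires; S=7 R=2 C=2 Q=8 A=1
Draw 12: a1=3.408, a2=3.654, a3=0.371, a4=0.816, a0=8.249; τ=−ln(0.0273)/8.249=0.437 → t=0.734; u2·a0=0.4292·8.249=3.540; a1=3.408 < 3.540 ≤ a1+a2=7.062 → R2 fires; S=6 R=2 C=1 Q=10 A=2
Draw 13: a1=8.520, a2=1.566, a3=0.318, a4=0.408, a0=10.812; τ=−ln(0.0083)/10.812=0.443 → t=1.178 > T=1.12: stop.
Read off A at T=1.12: 2

A at T = 2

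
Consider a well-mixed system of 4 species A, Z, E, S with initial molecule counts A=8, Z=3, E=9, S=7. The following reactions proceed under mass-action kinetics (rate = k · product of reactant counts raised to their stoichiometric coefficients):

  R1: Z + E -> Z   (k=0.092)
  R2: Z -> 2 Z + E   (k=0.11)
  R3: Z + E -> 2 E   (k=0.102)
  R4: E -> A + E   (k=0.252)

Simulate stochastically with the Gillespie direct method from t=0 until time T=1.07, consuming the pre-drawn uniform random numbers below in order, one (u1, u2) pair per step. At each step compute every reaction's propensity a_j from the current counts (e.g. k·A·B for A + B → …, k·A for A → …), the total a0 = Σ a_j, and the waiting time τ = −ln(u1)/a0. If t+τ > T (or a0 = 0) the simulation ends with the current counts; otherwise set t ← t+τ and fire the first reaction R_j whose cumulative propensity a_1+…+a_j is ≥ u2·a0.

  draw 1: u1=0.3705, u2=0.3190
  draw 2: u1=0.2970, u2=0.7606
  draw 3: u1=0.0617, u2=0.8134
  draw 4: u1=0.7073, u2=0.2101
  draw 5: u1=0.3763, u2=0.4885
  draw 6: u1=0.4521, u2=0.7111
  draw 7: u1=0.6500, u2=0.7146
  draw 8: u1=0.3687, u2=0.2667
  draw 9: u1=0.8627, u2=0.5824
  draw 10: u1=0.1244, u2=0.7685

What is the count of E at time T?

t=0.000: A=8 Z=3 E=9 S=7
Draw 1: a1=2.484, a2=0.330, a3=2.754, a4=2.268, a0=7.836; τ=−ln(0.3705)/7.836=0.127 → t=0.127; u2·a0=0.3190·7.836=2.500; a1=2.484 < 2.500 ≤ a1+a2=2.814 → R2 fires; A=8 Z=4 E=10 S=7
Draw 2: a1=3.680, a2=0.440, a3=4.080, a4=2.520, a0=10.720; τ=−ln(0.2970)/10.720=0.113 → t=0.240; u2·a0=0.7606·10.720=8.154; a1+a2=4.120 < 8.154 ≤ a1+…+a3=8.200 → R3 fires; A=8 Z=3 E=11 S=7
Draw 3: a1=3.036, a2=0.330, a3=3.366, a4=2.772, a0=9.504; τ=−ln(0.0617)/9.504=0.293 → t=0.533; u2·a0=0.8134·9.504=7.731; a1+…+a3=6.732 < 7.731 ≤ a1+…+a4=9.504 → R4 fires; A=9 Z=3 E=11 S=7
Draw 4: a1=3.036, a2=0.330, a3=3.366, a4=2.772, a0=9.504; τ=−ln(0.7073)/9.504=0.036 → t=0.569; u2·a0=0.2101·9.504=1.997 ≤ a1=3.036 → R1 fires; A=9 Z=3 E=10 S=7
Draw 5: a1=2.760, a2=0.330, a3=3.060, a4=2.520, a0=8.670; τ=−ln(0.3763)/8.670=0.113 → t=0.682; u2·a0=0.4885·8.670=4.235; a1+a2=3.090 < 4.235 ≤ a1+…+a3=6.150 → R3 fires; A=9 Z=2 E=11 S=7
Draw 6: a1=2.024, a2=0.220, a3=2.244, a4=2.772, a0=7.260; τ=−ln(0.4521)/7.260=0.109 → t=0.792; u2·a0=0.7111·7.260=5.163; a1+…+a3=4.488 < 5.163 ≤ a1+…+a4=7.260 → R4 fires; A=10 Z=2 E=11 S=7
Draw 7: a1=2.024, a2=0.220, a3=2.244, a4=2.772, a0=7.260; τ=−ln(0.6500)/7.260=0.059 → t=0.851; u2·a0=0.7146·7.260=5.188; a1+…+a3=4.488 < 5.188 ≤ a1+…+a4=7.260 → R4 fires; A=11 Z=2 E=11 S=7
Draw 8: a1=2.024, a2=0.220, a3=2.244, a4=2.772, a0=7.260; τ=−ln(0.3687)/7.260=0.137 → t=0.988; u2·a0=0.2667·7.260=1.936 ≤ a1=2.024 → R1 fires; A=11 Z=2 E=10 S=7
Draw 9: a1=1.840, a2=0.220, a3=2.040, a4=2.520, a0=6.620; τ=−ln(0.8627)/6.620=0.022 → t=1.011; u2·a0=0.5824·6.620=3.855; a1+a2=2.060 < 3.855 ≤ a1+…+a3=4.100 → R3 fires; A=11 Z=1 E=11 S=7
Draw 10: a1=1.012, a2=0.110, a3=1.122, a4=2.772, a0=5.016; τ=−ln(0.1244)/5.016=0.416 → t=1.426 > T=1.07: stop.
Read off E at T=1.07: 11

E at T = 11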